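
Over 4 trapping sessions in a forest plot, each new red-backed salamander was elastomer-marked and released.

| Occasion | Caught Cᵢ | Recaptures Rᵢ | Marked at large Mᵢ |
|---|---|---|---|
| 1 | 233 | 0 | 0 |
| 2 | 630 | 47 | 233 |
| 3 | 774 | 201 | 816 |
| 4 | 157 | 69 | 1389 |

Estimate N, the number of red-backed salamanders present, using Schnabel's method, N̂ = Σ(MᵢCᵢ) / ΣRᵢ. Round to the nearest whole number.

Σ MᵢCᵢ = 0·233 + 233·630 + 816·774 + 1389·157 = 0 + 146790 + 631584 + 218073 = 996447
Σ Rᵢ = 0 + 47 + 201 + 69 = 317
N̂ = 996447 / 317 ≈ 3143.4 → 3143

N ≈ 3143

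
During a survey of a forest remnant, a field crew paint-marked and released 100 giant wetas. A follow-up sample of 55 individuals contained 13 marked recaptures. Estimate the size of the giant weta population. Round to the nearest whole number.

N ≈ 423

If marked individuals mix randomly, R/C ≈ M/N, giving N ≈ M·C/R.
N = (100 × 55) / 13 = 5500 / 13 ≈ 423.1 → 423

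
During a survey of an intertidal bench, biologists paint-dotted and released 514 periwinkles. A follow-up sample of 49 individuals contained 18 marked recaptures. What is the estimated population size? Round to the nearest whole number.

N = (514 × 49) / 18 = 25186 / 18 ≈ 1399.2 → 1399

N ≈ 1399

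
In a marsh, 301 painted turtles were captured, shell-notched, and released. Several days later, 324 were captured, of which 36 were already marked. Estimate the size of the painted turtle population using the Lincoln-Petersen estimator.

If marked individuals mix randomly, R/C ≈ M/N, giving N ≈ M·C/R.
N = (301 × 324) / 36 = 97524 / 36 = 2709

N = 2709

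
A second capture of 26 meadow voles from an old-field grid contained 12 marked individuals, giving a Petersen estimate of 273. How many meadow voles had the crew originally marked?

M = 126

From N = M·C/R: M = N·R / C = 273·12 / 26 = 3276 / 26 = 126.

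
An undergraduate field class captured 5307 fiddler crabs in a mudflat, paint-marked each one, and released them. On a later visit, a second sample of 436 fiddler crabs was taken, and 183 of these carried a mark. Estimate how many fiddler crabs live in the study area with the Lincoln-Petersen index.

N = 12,644

N = (5307 × 436) / 183 = 2313852 / 183 = 12644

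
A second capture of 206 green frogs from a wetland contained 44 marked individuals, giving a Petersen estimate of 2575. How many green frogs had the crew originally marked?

M = 550

From N = M·C/R: M = N·R / C = 2575·44 / 206 = 113300 / 206 = 550.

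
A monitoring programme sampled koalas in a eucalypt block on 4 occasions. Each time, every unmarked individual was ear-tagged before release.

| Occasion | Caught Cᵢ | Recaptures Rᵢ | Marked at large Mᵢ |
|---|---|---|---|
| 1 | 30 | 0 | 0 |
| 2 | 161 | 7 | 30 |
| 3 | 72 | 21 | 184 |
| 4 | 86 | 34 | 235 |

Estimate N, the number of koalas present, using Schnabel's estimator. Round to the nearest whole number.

N ≈ 618

Σ MᵢCᵢ = 0·30 + 30·161 + 184·72 + 235·86 = 0 + 4830 + 13248 + 20210 = 38288
Σ Rᵢ = 0 + 7 + 21 + 34 = 62
N̂ = 38288 / 62 ≈ 617.5 → 618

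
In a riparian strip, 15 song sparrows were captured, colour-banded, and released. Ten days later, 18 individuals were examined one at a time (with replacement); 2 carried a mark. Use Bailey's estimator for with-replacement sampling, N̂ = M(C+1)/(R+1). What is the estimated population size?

N̂ = 15·(18+1)/(2+1) = 15·19/3 = 285/3 = 95

N = 95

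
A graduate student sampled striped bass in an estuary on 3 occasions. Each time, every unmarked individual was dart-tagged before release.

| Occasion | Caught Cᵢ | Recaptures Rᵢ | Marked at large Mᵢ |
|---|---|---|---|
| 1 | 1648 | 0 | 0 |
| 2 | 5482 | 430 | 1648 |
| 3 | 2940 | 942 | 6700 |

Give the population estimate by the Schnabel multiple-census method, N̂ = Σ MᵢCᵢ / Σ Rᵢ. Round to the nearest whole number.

N ≈ 20,942

Σ MᵢCᵢ = 0·1648 + 1648·5482 + 6700·2940 = 0 + 9034336 + 19698000 = 28732336
Σ Rᵢ = 0 + 430 + 942 = 1372
N̂ = 28732336 / 1372 ≈ 20941.9 → 20942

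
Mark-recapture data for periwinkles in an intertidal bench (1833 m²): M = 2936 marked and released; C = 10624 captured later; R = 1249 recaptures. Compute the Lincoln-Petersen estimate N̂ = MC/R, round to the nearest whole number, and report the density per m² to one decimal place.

density ≈ 13.6 periwinkles per m²

N̂ = 2936·10624/1249 = 31192064/1249 ≈ 24973.6 → 24974
Density = N̂ / area = 24974 / 1833 ≈ 13.62 → 13.6 per m²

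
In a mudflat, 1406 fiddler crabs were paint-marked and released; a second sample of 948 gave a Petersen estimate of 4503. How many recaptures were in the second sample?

R = 296

From N = M·C/R: R = M·C / N = 1406·948 / 4503 = 1332888 / 4503 = 296.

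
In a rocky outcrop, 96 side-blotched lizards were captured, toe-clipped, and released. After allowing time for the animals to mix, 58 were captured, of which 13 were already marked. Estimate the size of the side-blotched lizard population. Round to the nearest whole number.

N ≈ 428

N = (96 × 58) / 13 = 5568 / 13 ≈ 428.3 → 428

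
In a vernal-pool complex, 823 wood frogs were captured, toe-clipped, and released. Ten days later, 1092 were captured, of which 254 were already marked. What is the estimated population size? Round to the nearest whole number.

N ≈ 3538

N = (823 × 1092) / 254 = 898716 / 254 ≈ 3538.3 → 3538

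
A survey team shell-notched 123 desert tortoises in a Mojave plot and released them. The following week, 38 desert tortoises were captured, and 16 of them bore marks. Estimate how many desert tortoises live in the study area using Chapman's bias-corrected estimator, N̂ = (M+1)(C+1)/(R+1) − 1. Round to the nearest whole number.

N ≈ 283

N̂ = (123+1)(38+1)/(16+1) − 1 = 124·39/17 − 1
= 4836/17 − 1 ≈ 284.47 − 1 ≈ 283.47 → 283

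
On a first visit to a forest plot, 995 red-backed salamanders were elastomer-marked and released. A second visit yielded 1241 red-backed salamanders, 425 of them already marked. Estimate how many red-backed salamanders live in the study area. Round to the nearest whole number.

N ≈ 2905

N = (995 × 1241) / 425 = 1234795 / 425 ≈ 2905.4 → 2905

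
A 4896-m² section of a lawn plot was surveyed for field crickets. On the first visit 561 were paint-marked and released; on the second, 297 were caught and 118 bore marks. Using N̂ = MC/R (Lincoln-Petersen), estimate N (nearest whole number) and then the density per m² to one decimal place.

density ≈ 0.3 field crickets per m²

N̂ = 561·297/118 = 166617/118 ≈ 1412.0 → 1412
Density = N̂ / area = 1412 / 4896 ≈ 0.29 → 0.3 per m²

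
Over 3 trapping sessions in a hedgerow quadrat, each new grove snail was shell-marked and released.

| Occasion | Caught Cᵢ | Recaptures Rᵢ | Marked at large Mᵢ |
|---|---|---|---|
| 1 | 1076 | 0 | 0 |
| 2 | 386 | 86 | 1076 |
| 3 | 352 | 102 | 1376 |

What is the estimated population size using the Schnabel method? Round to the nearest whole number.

N ≈ 4786

Σ MᵢCᵢ = 0·1076 + 1076·386 + 1376·352 = 0 + 415336 + 484352 = 899688
Σ Rᵢ = 0 + 86 + 102 = 188
N̂ = 899688 / 188 ≈ 4785.6 → 4786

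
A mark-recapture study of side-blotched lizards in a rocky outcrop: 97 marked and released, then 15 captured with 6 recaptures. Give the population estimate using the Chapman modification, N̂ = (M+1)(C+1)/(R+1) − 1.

N̂ = (97+1)(15+1)/(6+1) − 1 = 98·16/7 − 1
= 1568/7 − 1 = 224 − 1 = 223

N = 223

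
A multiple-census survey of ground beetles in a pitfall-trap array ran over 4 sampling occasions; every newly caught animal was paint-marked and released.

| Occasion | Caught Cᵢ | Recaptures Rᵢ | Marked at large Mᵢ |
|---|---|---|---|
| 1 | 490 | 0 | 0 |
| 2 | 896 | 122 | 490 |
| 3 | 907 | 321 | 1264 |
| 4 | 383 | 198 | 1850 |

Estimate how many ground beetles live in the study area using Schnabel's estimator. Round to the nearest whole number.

Σ MᵢCᵢ = 0·490 + 490·896 + 1264·907 + 1850·383 = 0 + 439040 + 1146448 + 708550 = 2294038
Σ Rᵢ = 0 + 122 + 321 + 198 = 641
N̂ = 2294038 / 641 ≈ 3578.8 → 3579

N ≈ 3579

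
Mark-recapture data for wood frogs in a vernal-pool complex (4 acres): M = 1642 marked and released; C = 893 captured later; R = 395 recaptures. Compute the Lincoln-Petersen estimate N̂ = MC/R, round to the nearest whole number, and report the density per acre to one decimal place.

N̂ = 1642·893/395 = 1466306/395 ≈ 3712.2 → 3712
Density = N̂ / area = 3712 / 4 = 928.0 per acre

density ≈ 928.0 wood frogs per acre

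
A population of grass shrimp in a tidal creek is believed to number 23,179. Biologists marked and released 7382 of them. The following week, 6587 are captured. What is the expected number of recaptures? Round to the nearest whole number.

expected recaptures ≈ 2098

Expected recaptures E[R] = M·C / N.
E[R] = 7382 × 6587 / 23179 = 48625234 / 23179 ≈ 2097.8 → 2098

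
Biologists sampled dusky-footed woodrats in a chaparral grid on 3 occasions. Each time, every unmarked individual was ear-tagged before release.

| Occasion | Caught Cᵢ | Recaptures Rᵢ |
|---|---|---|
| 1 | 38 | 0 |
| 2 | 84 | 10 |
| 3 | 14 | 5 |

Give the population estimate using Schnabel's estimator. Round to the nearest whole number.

N ≈ 317

Marked at large before each occasion: Mᵢ = Σⱼ<ᵢ (Cⱼ − Rⱼ) → M1=0, M2=38, M3=112
Σ MᵢCᵢ = 0·38 + 38·84 + 112·14 = 0 + 3192 + 1568 = 4760
Σ Rᵢ = 0 + 10 + 5 = 15
N̂ = 4760 / 15 ≈ 317.3 → 317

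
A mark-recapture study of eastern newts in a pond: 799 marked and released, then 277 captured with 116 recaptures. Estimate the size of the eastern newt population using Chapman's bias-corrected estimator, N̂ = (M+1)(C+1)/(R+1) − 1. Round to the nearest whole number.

N̂ = (799+1)(277+1)/(116+1) − 1 = 800·278/117 − 1
= 222400/117 − 1 ≈ 1900.9 − 1 ≈ 1899.9 → 1900

N ≈ 1900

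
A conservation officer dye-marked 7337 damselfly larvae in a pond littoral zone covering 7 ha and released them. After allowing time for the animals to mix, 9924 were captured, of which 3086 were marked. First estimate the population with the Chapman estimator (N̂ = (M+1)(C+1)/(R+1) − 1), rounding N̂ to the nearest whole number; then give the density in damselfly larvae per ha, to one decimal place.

N̂ = 7338·9925/3087 − 1 = 72829650/3087 − 1 ≈ 23591.4 → 23591
Density = N̂ / area = 23591 / 7 ≈ 3370.14 → 3370.1 per ha

density ≈ 3370.1 damselfly larvae per ha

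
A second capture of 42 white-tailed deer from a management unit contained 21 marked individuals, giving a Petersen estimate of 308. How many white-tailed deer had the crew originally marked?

From N = M·C/R: M = N·R / C = 308·21 / 42 = 6468 / 42 = 154.

M = 154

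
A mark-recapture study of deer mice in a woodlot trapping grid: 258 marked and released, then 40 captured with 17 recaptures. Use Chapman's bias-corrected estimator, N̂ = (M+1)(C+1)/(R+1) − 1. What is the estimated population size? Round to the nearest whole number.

N ≈ 589

N̂ = (258+1)(40+1)/(17+1) − 1 = 259·41/18 − 1
= 10619/18 − 1 ≈ 589.9 − 1 ≈ 588.9 → 589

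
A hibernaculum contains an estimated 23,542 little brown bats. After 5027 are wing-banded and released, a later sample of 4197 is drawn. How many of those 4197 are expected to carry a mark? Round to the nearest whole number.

expected recaptures ≈ 896

The marked fraction of the population is 5027/23542, so in a sample of 4197 expect C·(M/N) marked.
E[R] = 5027 × 4197 / 23542 = 21098319 / 23542 ≈ 896.2 → 896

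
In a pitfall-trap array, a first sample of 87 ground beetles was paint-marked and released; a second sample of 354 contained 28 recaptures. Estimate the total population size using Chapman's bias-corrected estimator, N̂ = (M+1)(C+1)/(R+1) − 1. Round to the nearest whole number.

N̂ = (87+1)(354+1)/(28+1) − 1 = 88·355/29 − 1
= 31240/29 − 1 ≈ 1077.2 − 1 ≈ 1076.2 → 1076

N ≈ 1076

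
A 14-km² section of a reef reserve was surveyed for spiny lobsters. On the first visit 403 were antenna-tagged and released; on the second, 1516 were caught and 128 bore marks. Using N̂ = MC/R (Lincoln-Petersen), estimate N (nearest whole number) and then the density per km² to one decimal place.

N̂ = 403·1516/128 = 610948/128 ≈ 4773.0 → 4773
Density = N̂ / area = 4773 / 14 ≈ 340.93 → 340.9 per km²

density ≈ 340.9 spiny lobsters per km²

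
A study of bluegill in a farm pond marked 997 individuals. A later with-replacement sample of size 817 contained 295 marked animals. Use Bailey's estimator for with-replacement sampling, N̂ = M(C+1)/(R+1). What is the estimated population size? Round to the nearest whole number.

N̂ = 997·(817+1)/(295+1) = 997·818/296 = 815546/296 ≈ 2755.2 → 2755

N ≈ 2755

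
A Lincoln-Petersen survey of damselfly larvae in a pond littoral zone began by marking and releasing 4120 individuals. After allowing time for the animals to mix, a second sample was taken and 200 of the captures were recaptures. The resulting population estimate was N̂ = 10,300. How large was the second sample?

From N = M·C/R: C = N·R / M = 10300·200 / 4120 = 2060000 / 4120 = 500.

C = 500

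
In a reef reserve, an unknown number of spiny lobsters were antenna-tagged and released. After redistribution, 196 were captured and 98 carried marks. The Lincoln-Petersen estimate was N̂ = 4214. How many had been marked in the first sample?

M = 2107

From N = M·C/R: M = N·R / C = 4214·98 / 196 = 412972 / 196 = 2107.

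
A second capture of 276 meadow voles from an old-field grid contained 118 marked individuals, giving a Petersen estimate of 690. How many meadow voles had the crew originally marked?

M = 295

From N = M·C/R: M = N·R / C = 690·118 / 276 = 81420 / 276 = 295.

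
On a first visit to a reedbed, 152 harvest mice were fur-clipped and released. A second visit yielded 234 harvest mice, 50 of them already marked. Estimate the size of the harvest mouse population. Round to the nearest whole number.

N ≈ 711

N = (152 × 234) / 50 = 35568 / 50 ≈ 711.4 → 711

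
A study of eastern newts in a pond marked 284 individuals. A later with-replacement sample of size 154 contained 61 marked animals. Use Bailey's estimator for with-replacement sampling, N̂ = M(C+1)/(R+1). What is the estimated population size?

N = 710

N̂ = 284·(154+1)/(61+1) = 284·155/62 = 44020/62 = 710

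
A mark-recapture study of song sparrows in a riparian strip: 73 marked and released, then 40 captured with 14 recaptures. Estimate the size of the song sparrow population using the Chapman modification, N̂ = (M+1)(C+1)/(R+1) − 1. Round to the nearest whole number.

N ≈ 201

N̂ = (73+1)(40+1)/(14+1) − 1 = 74·41/15 − 1
= 3034/15 − 1 ≈ 202.3 − 1 ≈ 201.3 → 201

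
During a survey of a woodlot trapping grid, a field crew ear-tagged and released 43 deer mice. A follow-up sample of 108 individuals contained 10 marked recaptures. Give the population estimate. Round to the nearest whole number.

If marked individuals mix randomly, R/C ≈ M/N, giving N ≈ M·C/R.
N = (43 × 108) / 10 = 4644 / 10 ≈ 464.4 → 464

N ≈ 464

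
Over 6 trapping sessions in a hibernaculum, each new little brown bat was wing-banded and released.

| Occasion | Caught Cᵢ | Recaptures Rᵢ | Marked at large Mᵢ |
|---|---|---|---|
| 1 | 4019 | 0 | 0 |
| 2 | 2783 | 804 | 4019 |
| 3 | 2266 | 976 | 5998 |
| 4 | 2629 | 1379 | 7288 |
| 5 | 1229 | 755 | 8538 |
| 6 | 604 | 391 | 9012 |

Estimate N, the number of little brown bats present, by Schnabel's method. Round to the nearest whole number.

N ≈ 13,908

Σ MᵢCᵢ = 0·4019 + 4019·2783 + 5998·2266 + 7288·2629 + 8538·1229 + 9012·604 = 0 + 11184877 + 13591468 + 19160152 + 10493202 + 5443248 = 59872947
Σ Rᵢ = 0 + 804 + 976 + 1379 + 755 + 391 = 4305
N̂ = 59872947 / 4305 ≈ 13907.8 → 13908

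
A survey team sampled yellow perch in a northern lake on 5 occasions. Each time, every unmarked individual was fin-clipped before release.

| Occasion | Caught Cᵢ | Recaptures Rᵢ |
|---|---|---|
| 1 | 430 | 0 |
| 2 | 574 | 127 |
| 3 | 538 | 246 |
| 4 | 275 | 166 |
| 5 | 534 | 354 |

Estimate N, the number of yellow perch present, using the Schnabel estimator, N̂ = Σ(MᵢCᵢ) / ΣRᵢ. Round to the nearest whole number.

N ≈ 1929

Marked at large before each occasion: Mᵢ = Σⱼ<ᵢ (Cⱼ − Rⱼ) → M1=0, M2=430, M3=877, M4=1169, M5=1278
Σ MᵢCᵢ = 0·430 + 430·574 + 877·538 + 1169·275 + 1278·534 = 0 + 246820 + 471826 + 321475 + 682452 = 1722573
Σ Rᵢ = 0 + 127 + 246 + 166 + 354 = 893
N̂ = 1722573 / 893 ≈ 1929.0 → 1929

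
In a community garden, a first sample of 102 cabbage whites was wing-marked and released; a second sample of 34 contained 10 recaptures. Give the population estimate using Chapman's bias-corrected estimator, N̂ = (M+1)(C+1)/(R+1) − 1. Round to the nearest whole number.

N ≈ 327

N̂ = (102+1)(34+1)/(10+1) − 1 = 103·35/11 − 1
= 3605/11 − 1 ≈ 327.7 − 1 ≈ 326.7 → 327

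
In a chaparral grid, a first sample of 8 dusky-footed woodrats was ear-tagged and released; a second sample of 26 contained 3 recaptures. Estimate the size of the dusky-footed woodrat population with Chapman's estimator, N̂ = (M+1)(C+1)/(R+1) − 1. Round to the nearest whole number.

N ≈ 60

N̂ = (8+1)(26+1)/(3+1) − 1 = 9·27/4 − 1
= 243/4 − 1 ≈ 60.8 − 1 ≈ 59.8 → 60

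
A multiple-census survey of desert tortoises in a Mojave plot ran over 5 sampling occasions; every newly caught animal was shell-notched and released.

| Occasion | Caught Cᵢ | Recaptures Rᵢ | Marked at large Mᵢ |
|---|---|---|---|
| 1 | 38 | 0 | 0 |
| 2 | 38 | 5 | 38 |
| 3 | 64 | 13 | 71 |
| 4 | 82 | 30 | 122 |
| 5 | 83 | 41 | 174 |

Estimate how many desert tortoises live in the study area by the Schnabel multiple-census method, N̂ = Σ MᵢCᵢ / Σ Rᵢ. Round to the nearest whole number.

N ≈ 342

Σ MᵢCᵢ = 0·38 + 38·38 + 71·64 + 122·82 + 174·83 = 0 + 1444 + 4544 + 10004 + 14442 = 30434
Σ Rᵢ = 0 + 5 + 13 + 30 + 41 = 89
N̂ = 30434 / 89 ≈ 342.0 → 342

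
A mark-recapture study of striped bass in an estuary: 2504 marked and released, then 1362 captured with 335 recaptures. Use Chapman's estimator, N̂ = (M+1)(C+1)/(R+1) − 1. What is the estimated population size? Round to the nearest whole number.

N̂ = (2504+1)(1362+1)/(335+1) − 1 = 2505·1363/336 − 1
= 3414315/336 − 1 ≈ 10161.7 − 1 ≈ 10160.7 → 10161

N ≈ 10,161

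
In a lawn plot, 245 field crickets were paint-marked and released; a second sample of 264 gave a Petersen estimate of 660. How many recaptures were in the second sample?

From N = M·C/R: R = M·C / N = 245·264 / 660 = 64680 / 660 = 98.

R = 98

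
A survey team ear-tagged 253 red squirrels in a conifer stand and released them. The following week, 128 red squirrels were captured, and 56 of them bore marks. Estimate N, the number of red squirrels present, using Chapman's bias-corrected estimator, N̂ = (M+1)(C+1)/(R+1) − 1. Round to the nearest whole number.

N ≈ 574

N̂ = (253+1)(128+1)/(56+1) − 1 = 254·129/57 − 1
= 32766/57 − 1 ≈ 574.8 − 1 ≈ 573.8 → 574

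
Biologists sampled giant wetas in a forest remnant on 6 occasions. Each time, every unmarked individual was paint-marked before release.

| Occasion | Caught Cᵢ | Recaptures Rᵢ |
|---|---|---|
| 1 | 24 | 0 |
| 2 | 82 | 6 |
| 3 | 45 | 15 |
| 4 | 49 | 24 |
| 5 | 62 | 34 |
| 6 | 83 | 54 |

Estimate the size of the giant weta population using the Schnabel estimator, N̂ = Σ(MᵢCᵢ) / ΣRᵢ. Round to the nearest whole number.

N ≈ 283

Marked at large before each occasion: Mᵢ = Σⱼ<ᵢ (Cⱼ − Rⱼ) → M1=0, M2=24, M3=100, M4=130, M5=155, M6=183
Σ MᵢCᵢ = 0·24 + 24·82 + 100·45 + 130·49 + 155·62 + 183·83 = 0 + 1968 + 4500 + 6370 + 9610 + 15189 = 37637
Σ Rᵢ = 0 + 6 + 15 + 24 + 34 + 54 = 133
N̂ = 37637 / 133 ≈ 283.0 → 283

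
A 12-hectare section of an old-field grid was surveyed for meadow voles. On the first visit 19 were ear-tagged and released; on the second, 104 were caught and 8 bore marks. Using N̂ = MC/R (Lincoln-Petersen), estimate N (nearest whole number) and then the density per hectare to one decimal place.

N̂ = 19·104/8 = 1976/8 = 247
Density = N̂ / area = 247 / 12 ≈ 20.58 → 20.6 per hectare

density ≈ 20.6 meadow voles per hectare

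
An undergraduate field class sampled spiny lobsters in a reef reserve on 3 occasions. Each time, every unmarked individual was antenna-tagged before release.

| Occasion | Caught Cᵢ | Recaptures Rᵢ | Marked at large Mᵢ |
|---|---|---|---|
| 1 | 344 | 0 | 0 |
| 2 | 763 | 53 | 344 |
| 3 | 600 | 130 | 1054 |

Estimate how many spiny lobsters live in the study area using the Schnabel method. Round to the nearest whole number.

N ≈ 4890

Σ MᵢCᵢ = 0·344 + 344·763 + 1054·600 = 0 + 262472 + 632400 = 894872
Σ Rᵢ = 0 + 53 + 130 = 183
N̂ = 894872 / 183 ≈ 4890.0 → 4890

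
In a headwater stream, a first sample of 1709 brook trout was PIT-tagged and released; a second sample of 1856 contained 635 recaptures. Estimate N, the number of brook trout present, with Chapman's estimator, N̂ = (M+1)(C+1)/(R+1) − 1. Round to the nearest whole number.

N̂ = (1709+1)(1856+1)/(635+1) − 1 = 1710·1857/636 − 1
= 3175470/636 − 1 ≈ 4992.9 − 1 ≈ 4991.9 → 4992

N ≈ 4992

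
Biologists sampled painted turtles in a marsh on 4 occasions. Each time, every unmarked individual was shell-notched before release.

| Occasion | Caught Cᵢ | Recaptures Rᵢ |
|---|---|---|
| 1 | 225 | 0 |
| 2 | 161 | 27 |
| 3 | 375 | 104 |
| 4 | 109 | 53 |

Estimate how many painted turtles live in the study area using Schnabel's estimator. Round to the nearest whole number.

N ≈ 1302

Marked at large before each occasion: Mᵢ = Σⱼ<ᵢ (Cⱼ − Rⱼ) → M1=0, M2=225, M3=359, M4=630
Σ MᵢCᵢ = 0·225 + 225·161 + 359·375 + 630·109 = 0 + 36225 + 134625 + 68670 = 239520
Σ Rᵢ = 0 + 27 + 104 + 53 = 184
N̂ = 239520 / 184 ≈ 1301.7 → 1302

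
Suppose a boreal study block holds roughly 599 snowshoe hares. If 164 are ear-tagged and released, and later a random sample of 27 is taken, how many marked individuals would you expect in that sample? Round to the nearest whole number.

expected recaptures ≈ 7

Expected recaptures E[R] = M·C / N.
E[R] = 164 × 27 / 599 = 4428 / 599 ≈ 7.4 → 7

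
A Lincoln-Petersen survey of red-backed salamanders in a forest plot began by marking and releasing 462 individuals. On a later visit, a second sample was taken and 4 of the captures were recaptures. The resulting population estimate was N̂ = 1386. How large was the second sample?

C = 12

From N = M·C/R: C = N·R / M = 1386·4 / 462 = 5544 / 462 = 12.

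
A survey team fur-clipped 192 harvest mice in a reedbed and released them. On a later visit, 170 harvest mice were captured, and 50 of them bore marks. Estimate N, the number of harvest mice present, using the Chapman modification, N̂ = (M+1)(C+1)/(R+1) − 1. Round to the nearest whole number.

N̂ = (192+1)(170+1)/(50+1) − 1 = 193·171/51 − 1
= 33003/51 − 1 ≈ 647.1 − 1 ≈ 646.1 → 646

N ≈ 646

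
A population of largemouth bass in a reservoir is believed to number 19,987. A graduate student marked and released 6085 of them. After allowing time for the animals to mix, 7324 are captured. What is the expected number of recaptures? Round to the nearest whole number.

The marked fraction of the population is 6085/19987, so in a sample of 7324 expect C·(M/N) marked.
E[R] = 6085 × 7324 / 19987 = 44566540 / 19987 ≈ 2229.8 → 2230

expected recaptures ≈ 2230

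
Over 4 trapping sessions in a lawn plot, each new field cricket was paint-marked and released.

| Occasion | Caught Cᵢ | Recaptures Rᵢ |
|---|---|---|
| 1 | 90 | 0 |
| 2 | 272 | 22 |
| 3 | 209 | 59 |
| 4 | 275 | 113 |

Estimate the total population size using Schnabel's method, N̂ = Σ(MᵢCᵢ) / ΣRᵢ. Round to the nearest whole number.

N ≈ 1187

Marked at large before each occasion: Mᵢ = Σⱼ<ᵢ (Cⱼ − Rⱼ) → M1=0, M2=90, M3=340, M4=490
Σ MᵢCᵢ = 0·90 + 90·272 + 340·209 + 490·275 = 0 + 24480 + 71060 + 134750 = 230290
Σ Rᵢ = 0 + 22 + 59 + 113 = 194
N̂ = 230290 / 194 ≈ 1187.1 → 1187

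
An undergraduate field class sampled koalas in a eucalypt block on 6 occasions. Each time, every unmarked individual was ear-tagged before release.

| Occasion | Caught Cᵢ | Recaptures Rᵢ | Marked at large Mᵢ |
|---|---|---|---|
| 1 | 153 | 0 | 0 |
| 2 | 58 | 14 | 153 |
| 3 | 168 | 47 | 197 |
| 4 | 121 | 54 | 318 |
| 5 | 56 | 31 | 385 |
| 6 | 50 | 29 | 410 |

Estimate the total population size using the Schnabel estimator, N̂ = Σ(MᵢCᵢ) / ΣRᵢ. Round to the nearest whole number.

N ≈ 700

Σ MᵢCᵢ = 0·153 + 153·58 + 197·168 + 318·121 + 385·56 + 410·50 = 0 + 8874 + 33096 + 38478 + 21560 + 20500 = 122508
Σ Rᵢ = 0 + 14 + 47 + 54 + 31 + 29 = 175
N̂ = 122508 / 175 ≈ 700.0 → 700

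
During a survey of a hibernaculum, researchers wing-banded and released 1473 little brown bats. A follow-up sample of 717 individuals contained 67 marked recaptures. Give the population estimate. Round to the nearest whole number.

N = (1473 × 717) / 67 = 1056141 / 67 ≈ 15763.3 → 15763

N ≈ 15,763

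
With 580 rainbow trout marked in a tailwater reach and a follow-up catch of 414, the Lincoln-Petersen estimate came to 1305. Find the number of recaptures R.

From N = M·C/R: R = M·C / N = 580·414 / 1305 = 240120 / 1305 = 184.

R = 184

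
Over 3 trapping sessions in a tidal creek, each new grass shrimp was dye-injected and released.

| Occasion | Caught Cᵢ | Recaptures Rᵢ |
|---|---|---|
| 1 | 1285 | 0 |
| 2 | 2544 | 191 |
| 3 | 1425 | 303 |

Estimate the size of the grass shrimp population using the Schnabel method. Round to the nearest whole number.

Marked at large before each occasion: Mᵢ = Σⱼ<ᵢ (Cⱼ − Rⱼ) → M1=0, M2=1285, M3=3638
Σ MᵢCᵢ = 0·1285 + 1285·2544 + 3638·1425 = 0 + 3269040 + 5184150 = 8453190
Σ Rᵢ = 0 + 191 + 303 = 494
N̂ = 8453190 / 494 ≈ 17111.7 → 17112

N ≈ 17,112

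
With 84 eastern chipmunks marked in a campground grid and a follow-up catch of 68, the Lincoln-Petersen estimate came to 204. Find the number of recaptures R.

From N = M·C/R: R = M·C / N = 84·68 / 204 = 5712 / 204 = 28.

R = 28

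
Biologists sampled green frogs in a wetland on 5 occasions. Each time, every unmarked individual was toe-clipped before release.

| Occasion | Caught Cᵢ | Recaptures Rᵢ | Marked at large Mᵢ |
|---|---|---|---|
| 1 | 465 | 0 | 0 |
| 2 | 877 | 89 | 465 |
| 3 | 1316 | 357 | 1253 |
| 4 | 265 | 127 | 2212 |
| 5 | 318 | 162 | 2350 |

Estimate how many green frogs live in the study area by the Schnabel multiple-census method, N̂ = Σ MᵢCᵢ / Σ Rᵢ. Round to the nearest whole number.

Σ MᵢCᵢ = 0·465 + 465·877 + 1253·1316 + 2212·265 + 2350·318 = 0 + 407805 + 1648948 + 586180 + 747300 = 3390233
Σ Rᵢ = 0 + 89 + 357 + 127 + 162 = 735
N̂ = 3390233 / 735 ≈ 4612.6 → 4613

N ≈ 4613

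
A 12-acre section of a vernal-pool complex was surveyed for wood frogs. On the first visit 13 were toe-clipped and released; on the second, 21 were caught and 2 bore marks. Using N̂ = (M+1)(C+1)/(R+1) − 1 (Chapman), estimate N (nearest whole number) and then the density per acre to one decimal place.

N̂ = 14·22/3 − 1 = 308/3 − 1 ≈ 101.7 → 102
Density = N̂ / area = 102 / 12 ≈ 8.50 → 8.5 per acre

density ≈ 8.5 wood frogs per acre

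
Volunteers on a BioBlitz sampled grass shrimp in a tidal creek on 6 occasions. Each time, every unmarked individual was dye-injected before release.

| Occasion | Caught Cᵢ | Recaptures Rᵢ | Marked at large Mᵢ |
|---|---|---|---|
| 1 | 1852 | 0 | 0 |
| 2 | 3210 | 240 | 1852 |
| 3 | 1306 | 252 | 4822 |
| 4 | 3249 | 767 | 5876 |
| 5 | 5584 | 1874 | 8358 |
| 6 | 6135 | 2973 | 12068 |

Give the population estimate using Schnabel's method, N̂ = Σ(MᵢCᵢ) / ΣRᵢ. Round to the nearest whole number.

N ≈ 24,900

Σ MᵢCᵢ = 0·1852 + 1852·3210 + 4822·1306 + 5876·3249 + 8358·5584 + 12068·6135 = 0 + 5944920 + 6297532 + 19091124 + 46671072 + 74037180 = 152041828
Σ Rᵢ = 0 + 240 + 252 + 767 + 1874 + 2973 = 6106
N̂ = 152041828 / 6106 ≈ 24900.4 → 24900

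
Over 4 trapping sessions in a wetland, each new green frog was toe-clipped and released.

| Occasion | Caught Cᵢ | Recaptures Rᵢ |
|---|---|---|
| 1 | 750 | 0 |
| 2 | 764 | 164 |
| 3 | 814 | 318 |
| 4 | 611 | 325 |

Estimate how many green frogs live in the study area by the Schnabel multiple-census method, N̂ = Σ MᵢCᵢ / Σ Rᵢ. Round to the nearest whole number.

N ≈ 3469

Marked at large before each occasion: Mᵢ = Σⱼ<ᵢ (Cⱼ − Rⱼ) → M1=0, M2=750, M3=1350, M4=1846
Σ MᵢCᵢ = 0·750 + 750·764 + 1350·814 + 1846·611 = 0 + 573000 + 1098900 + 1127906 = 2799806
Σ Rᵢ = 0 + 164 + 318 + 325 = 807
N̂ = 2799806 / 807 ≈ 3469.4 → 3469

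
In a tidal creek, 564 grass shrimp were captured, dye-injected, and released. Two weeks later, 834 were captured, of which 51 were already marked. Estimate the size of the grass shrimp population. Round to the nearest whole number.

If marked individuals mix randomly, R/C ≈ M/N, giving N ≈ M·C/R.
N = (564 × 834) / 51 = 470376 / 51 ≈ 9223.1 → 9223

N ≈ 9223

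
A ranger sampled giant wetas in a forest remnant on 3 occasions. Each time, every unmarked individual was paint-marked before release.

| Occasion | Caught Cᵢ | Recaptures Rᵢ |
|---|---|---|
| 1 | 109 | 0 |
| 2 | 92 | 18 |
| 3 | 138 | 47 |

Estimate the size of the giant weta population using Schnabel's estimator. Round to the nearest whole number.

N ≈ 543

Marked at large before each occasion: Mᵢ = Σⱼ<ᵢ (Cⱼ − Rⱼ) → M1=0, M2=109, M3=183
Σ MᵢCᵢ = 0·109 + 109·92 + 183·138 = 0 + 10028 + 25254 = 35282
Σ Rᵢ = 0 + 18 + 47 = 65
N̂ = 35282 / 65 ≈ 542.8 → 543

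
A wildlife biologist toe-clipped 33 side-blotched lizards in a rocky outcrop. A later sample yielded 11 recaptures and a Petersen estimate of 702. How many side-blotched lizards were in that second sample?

C = 234

From N = M·C/R: C = N·R / M = 702·11 / 33 = 7722 / 33 = 234.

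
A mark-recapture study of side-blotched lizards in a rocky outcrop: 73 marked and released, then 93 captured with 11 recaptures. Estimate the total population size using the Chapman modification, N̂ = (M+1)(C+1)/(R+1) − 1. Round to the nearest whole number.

N̂ = (73+1)(93+1)/(11+1) − 1 = 74·94/12 − 1
= 6956/12 − 1 ≈ 579.7 − 1 ≈ 578.7 → 579

N ≈ 579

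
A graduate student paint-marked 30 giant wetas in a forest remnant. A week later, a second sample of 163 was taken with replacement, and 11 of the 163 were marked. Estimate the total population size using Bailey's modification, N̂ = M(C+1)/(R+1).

N = 410

N̂ = 30·(163+1)/(11+1) = 30·164/12 = 4920/12 = 410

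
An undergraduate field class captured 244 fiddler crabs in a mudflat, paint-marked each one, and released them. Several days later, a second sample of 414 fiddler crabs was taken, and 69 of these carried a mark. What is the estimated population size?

The marked fraction in the recapture sample should equal the marked fraction in the population: 69/414 = 244/N.
N = (244 × 414) / 69 = 101016 / 69 = 1464

N = 1464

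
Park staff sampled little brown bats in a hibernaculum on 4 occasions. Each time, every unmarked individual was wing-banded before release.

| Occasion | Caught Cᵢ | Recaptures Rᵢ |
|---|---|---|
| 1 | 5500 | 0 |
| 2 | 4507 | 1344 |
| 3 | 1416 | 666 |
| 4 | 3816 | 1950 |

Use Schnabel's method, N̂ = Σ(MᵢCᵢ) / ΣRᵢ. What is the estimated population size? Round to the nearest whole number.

N ≈ 18,428

Marked at large before each occasion: Mᵢ = Σⱼ<ᵢ (Cⱼ − Rⱼ) → M1=0, M2=5500, M3=8663, M4=9413
Σ MᵢCᵢ = 0·5500 + 5500·4507 + 8663·1416 + 9413·3816 = 0 + 24788500 + 12266808 + 35920008 = 72975316
Σ Rᵢ = 0 + 1344 + 666 + 1950 = 3960
N̂ = 72975316 / 3960 ≈ 18428.1 → 18428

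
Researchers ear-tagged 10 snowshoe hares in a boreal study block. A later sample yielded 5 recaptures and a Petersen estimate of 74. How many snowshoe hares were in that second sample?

C = 37

From N = M·C/R: C = N·R / M = 74·5 / 10 = 370 / 10 = 37.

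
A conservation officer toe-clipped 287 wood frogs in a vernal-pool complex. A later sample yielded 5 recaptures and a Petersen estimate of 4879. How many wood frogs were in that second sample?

From N = M·C/R: C = N·R / M = 4879·5 / 287 = 24395 / 287 = 85.

C = 85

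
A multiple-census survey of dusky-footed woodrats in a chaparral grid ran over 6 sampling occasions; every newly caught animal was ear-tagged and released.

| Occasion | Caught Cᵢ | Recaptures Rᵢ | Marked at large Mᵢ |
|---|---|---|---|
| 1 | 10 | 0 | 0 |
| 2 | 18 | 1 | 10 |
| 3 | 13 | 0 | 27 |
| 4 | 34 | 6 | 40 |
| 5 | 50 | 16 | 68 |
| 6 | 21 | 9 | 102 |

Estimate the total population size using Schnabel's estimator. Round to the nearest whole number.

Σ MᵢCᵢ = 0·10 + 10·18 + 27·13 + 40·34 + 68·50 + 102·21 = 0 + 180 + 351 + 1360 + 3400 + 2142 = 7433
Σ Rᵢ = 0 + 1 + 0 + 6 + 16 + 9 = 32
N̂ = 7433 / 32 ≈ 232.3 → 232

N ≈ 232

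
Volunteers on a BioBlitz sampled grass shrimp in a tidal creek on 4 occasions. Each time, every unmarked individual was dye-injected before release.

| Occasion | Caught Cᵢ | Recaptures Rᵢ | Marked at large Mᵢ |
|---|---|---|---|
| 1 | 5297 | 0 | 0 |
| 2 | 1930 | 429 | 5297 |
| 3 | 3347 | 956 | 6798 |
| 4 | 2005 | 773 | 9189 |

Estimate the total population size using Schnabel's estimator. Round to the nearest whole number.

N ≈ 23,818

Σ MᵢCᵢ = 0·5297 + 5297·1930 + 6798·3347 + 9189·2005 = 0 + 10223210 + 22752906 + 18423945 = 51400061
Σ Rᵢ = 0 + 429 + 956 + 773 = 2158
N̂ = 51400061 / 2158 ≈ 23818.4 → 23818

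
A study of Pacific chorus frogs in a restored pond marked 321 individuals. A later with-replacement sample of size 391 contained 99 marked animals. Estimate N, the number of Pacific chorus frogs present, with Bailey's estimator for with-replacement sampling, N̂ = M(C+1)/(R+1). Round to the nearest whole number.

N ≈ 1258

N̂ = 321·(391+1)/(99+1) = 321·392/100 = 125832/100 ≈ 1258.3 → 1258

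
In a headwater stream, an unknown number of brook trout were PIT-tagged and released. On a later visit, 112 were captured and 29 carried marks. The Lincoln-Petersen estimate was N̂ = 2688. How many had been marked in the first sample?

M = 696

From N = M·C/R: M = N·R / C = 2688·29 / 112 = 77952 / 112 = 696.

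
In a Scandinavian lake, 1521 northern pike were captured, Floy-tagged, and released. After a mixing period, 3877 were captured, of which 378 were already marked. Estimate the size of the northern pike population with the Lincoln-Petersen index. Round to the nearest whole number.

N ≈ 15,600

The marked fraction in the recapture sample should equal the marked fraction in the population: 378/3877 = 1521/N.
N = (1521 × 3877) / 378 = 5896917 / 378 ≈ 15600.3 → 15600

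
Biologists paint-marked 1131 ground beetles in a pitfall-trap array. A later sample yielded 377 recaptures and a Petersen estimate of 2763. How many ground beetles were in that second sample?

C = 921

From N = M·C/R: C = N·R / M = 2763·377 / 1131 = 1041651 / 1131 = 921.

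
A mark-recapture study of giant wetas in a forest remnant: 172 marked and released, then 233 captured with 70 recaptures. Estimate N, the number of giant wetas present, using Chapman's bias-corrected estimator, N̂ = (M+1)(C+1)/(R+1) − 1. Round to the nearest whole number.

N̂ = (172+1)(233+1)/(70+1) − 1 = 173·234/71 − 1
= 40482/71 − 1 ≈ 570.2 − 1 ≈ 569.2 → 569

N ≈ 569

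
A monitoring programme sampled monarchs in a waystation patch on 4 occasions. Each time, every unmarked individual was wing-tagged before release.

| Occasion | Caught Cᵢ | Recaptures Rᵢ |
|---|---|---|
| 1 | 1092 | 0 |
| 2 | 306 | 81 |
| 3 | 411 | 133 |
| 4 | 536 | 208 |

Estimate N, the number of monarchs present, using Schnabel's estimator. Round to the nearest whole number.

Marked at large before each occasion: Mᵢ = Σⱼ<ᵢ (Cⱼ − Rⱼ) → M1=0, M2=1092, M3=1317, M4=1595
Σ MᵢCᵢ = 0·1092 + 1092·306 + 1317·411 + 1595·536 = 0 + 334152 + 541287 + 854920 = 1730359
Σ Rᵢ = 0 + 81 + 133 + 208 = 422
N̂ = 1730359 / 422 ≈ 4100.4 → 4100

N ≈ 4100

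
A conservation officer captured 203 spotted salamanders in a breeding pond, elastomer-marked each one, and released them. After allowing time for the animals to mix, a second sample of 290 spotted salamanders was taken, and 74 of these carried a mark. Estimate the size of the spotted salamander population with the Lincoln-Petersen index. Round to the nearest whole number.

N = (203 × 290) / 74 = 58870 / 74 ≈ 795.5 → 796

N ≈ 796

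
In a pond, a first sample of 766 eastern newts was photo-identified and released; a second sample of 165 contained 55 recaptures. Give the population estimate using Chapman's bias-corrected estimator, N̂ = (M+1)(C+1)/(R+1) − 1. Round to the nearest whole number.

N̂ = (766+1)(165+1)/(55+1) − 1 = 767·166/56 − 1
= 127322/56 − 1 ≈ 2273.6 − 1 ≈ 2272.6 → 2273

N ≈ 2273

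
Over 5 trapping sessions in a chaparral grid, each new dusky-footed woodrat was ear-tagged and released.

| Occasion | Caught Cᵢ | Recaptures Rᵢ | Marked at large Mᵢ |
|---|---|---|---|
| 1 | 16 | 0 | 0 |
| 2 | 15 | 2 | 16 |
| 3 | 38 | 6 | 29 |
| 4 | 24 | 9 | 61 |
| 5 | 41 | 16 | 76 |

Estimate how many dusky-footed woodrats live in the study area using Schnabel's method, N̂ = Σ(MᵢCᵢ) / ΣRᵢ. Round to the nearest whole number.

Σ MᵢCᵢ = 0·16 + 16·15 + 29·38 + 61·24 + 76·41 = 0 + 240 + 1102 + 1464 + 3116 = 5922
Σ Rᵢ = 0 + 2 + 6 + 9 + 16 = 33
N̂ = 5922 / 33 ≈ 179.45 → 179

N ≈ 179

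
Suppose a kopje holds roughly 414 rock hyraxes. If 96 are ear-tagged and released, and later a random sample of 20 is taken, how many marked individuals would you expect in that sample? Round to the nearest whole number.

Expected recaptures E[R] = M·C / N.
E[R] = 96 × 20 / 414 = 1920 / 414 ≈ 4.6 → 5

expected recaptures ≈ 5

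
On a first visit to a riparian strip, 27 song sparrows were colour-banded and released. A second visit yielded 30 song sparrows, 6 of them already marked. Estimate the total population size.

If marked individuals mix randomly, R/C ≈ M/N, giving N ≈ M·C/R.
N = (27 × 30) / 6 = 810 / 6 = 135

N = 135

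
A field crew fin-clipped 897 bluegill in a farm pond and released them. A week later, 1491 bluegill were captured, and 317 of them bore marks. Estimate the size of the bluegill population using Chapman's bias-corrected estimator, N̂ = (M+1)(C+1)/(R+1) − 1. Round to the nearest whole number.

N ≈ 4212

N̂ = (897+1)(1491+1)/(317+1) − 1 = 898·1492/318 − 1
= 1339816/318 − 1 ≈ 4213.3 − 1 ≈ 4212.3 → 4212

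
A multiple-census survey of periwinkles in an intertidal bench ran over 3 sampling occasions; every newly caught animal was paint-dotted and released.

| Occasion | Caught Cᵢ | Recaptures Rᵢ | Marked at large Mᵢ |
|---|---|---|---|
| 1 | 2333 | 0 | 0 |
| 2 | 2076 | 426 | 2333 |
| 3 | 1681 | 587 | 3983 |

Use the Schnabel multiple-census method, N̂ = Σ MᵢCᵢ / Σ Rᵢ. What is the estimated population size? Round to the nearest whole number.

N ≈ 11,391

Σ MᵢCᵢ = 0·2333 + 2333·2076 + 3983·1681 = 0 + 4843308 + 6695423 = 11538731
Σ Rᵢ = 0 + 426 + 587 = 1013
N̂ = 11538731 / 1013 ≈ 11390.7 → 11391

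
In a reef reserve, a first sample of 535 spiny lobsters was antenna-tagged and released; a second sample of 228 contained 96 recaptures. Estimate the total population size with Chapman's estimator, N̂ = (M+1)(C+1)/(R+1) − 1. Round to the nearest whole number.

N̂ = (535+1)(228+1)/(96+1) − 1 = 536·229/97 − 1
= 122744/97 − 1 ≈ 1265.4 − 1 ≈ 1264.4 → 1264

N ≈ 1264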